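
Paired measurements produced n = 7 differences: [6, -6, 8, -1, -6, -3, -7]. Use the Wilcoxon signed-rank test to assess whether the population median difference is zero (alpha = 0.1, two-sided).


Step 1: Drop any zero differences (none here) and take |d_i|.
|d| = [6, 6, 8, 1, 6, 3, 7]
Step 2: Midrank |d_i| (ties get averaged ranks).
ranks: |6|->4, |6|->4, |8|->7, |1|->1, |6|->4, |3|->2, |7|->6
Step 3: Attach original signs; sum ranks with positive sign and with negative sign.
W+ = 4 + 7 = 11
W- = 4 + 1 + 4 + 2 + 6 = 17
(Check: W+ + W- = 28 should equal n(n+1)/2 = 28.)
Step 4: Test statistic W = min(W+, W-) = 11.
Step 5: Ties in |d|, so use the tie-corrected normal approximation.
        E[W] = n(n+1)/4 = 7*8/4 = 14.
        Tie groups: |d|=6 (t=3); sum(t^3 - t) = 24.
        Var[W] = n(n+1)(2n+1)/24 - sum(t^3-t)/48 = 840/24 - 24/48 = 34.5.
        z = (W - E[W]) / sqrt(Var[W]) = (11 - 14) / 5.8737 = -0.5108.
        Two-sided p = 2*Phi(z) = 0.609523.
Step 6: alpha = 0.1. fail to reject H0.

W+ = 11, W- = 17, W = min = 11, p = 0.609523, fail to reject H0.


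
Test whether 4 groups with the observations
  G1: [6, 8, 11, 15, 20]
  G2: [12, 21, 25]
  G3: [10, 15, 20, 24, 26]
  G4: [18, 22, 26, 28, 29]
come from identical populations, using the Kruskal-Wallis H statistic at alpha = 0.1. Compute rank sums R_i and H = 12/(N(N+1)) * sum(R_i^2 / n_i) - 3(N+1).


Step 1: Combine all N = 18 observations and assign midranks.
sorted (value, group, rank): (6,G1,1), (8,G1,2), (10,G3,3), (11,G1,4), (12,G2,5), (15,G1,6.5), (15,G3,6.5), (18,G4,8), (20,G1,9.5), (20,G3,9.5), (21,G2,11), (22,G4,12), (24,G3,13), (25,G2,14), (26,G3,15.5), (26,G4,15.5), (28,G4,17), (29,G4,18)
Step 2: Sum ranks within each group.
R_1 = 23 (n_1 = 5)
R_2 = 30 (n_2 = 3)
R_3 = 47.5 (n_3 = 5)
R_4 = 70.5 (n_4 = 5)
Step 3: H = 12/(N(N+1)) * sum(R_i^2/n_i) - 3(N+1)
     = 12/(18*19) * (23^2/5 + 30^2/3 + 47.5^2/5 + 70.5^2/5) - 3*19
     = 0.035088 * 1851.1 - 57
     = 7.950877.
Step 4: Ties present; correction factor C = 1 - 18/(18^3 - 18) = 0.996904. Corrected H = 7.950877 / 0.996904 = 7.975569.
Step 5: Under H0, H ~ chi^2(3); p-value = 0.046519.
Step 6: alpha = 0.1. reject H0.

H = 7.9756, df = 3, p = 0.046519, reject H0.


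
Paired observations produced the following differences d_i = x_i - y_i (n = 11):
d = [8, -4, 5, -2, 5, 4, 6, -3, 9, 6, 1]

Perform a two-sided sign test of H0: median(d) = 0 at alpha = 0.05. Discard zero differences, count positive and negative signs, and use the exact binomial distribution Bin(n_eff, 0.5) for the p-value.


Step 1: Discard zero differences. Original n = 11; n_eff = number of nonzero differences = 11.
Nonzero differences (with sign): +8, -4, +5, -2, +5, +4, +6, -3, +9, +6, +1
Step 2: Count signs: positive = 8, negative = 3.
Step 3: Under H0: P(positive) = 0.5, so the number of positives S ~ Bin(11, 0.5).
Step 4: Two-sided exact p-value = sum of Bin(11,0.5) probabilities at or below the observed probability = 0.226562.
Step 5: alpha = 0.05. fail to reject H0.

n_eff = 11, pos = 8, neg = 3, p = 0.226562, fail to reject H0.


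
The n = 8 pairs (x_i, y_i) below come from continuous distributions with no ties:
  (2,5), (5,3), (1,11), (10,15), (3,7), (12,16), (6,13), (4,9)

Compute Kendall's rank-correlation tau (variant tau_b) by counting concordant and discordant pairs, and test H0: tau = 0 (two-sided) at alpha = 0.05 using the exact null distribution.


Step 1: Enumerate the 28 unordered pairs (i,j) with i<j and classify each by sign(x_j-x_i) * sign(y_j-y_i).
  (1,2):dx=+3,dy=-2->D; (1,3):dx=-1,dy=+6->D; (1,4):dx=+8,dy=+10->C; (1,5):dx=+1,dy=+2->C
  (1,6):dx=+10,dy=+11->C; (1,7):dx=+4,dy=+8->C; (1,8):dx=+2,dy=+4->C; (2,3):dx=-4,dy=+8->D
  (2,4):dx=+5,dy=+12->C; (2,5):dx=-2,dy=+4->D; (2,6):dx=+7,dy=+13->C; (2,7):dx=+1,dy=+10->C
  (2,8):dx=-1,dy=+6->D; (3,4):dx=+9,dy=+4->C; (3,5):dx=+2,dy=-4->D; (3,6):dx=+11,dy=+5->C
  (3,7):dx=+5,dy=+2->C; (3,8):dx=+3,dy=-2->D; (4,5):dx=-7,dy=-8->C; (4,6):dx=+2,dy=+1->C
  (4,7):dx=-4,dy=-2->C; (4,8):dx=-6,dy=-6->C; (5,6):dx=+9,dy=+9->C; (5,7):dx=+3,dy=+6->C
  (5,8):dx=+1,dy=+2->C; (6,7):dx=-6,dy=-3->C; (6,8):dx=-8,dy=-7->C; (7,8):dx=-2,dy=-4->C
Step 2: C = 21, D = 7, total pairs = 28.
Step 3: tau = (C - D)/(n(n-1)/2) = (21 - 7)/28 = 0.500000.
Step 4: Exact two-sided p-value (enumerate n! = 40320 permutations of y under H0): p = 0.108681.
Step 5: alpha = 0.05. fail to reject H0.

tau_b = 0.5000 (C=21, D=7), p = 0.108681, fail to reject H0.


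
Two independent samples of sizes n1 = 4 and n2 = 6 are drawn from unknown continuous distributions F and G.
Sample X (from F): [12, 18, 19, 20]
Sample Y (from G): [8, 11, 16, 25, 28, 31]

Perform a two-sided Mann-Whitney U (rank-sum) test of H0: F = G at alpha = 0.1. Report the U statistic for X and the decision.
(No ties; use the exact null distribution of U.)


Step 1: Combine and sort all 10 observations; assign midranks.
sorted (value, group): (8,Y), (11,Y), (12,X), (16,Y), (18,X), (19,X), (20,X), (25,Y), (28,Y), (31,Y)
ranks: 8->1, 11->2, 12->3, 16->4, 18->5, 19->6, 20->7, 25->8, 28->9, 31->10
Step 2: Rank sum for X: R1 = 3 + 5 + 6 + 7 = 21.
Step 3: U_X = R1 - n1(n1+1)/2 = 21 - 4*5/2 = 21 - 10 = 11.
       U_Y = n1*n2 - U_X = 24 - 11 = 13.
Step 4: No ties, so the exact null distribution of U (based on enumerating the C(10,4) = 210 equally likely rank assignments) gives the two-sided p-value.
Step 5: p-value = 0.914286; compare to alpha = 0.1. fail to reject H0.

U_X = 11, p = 0.914286, fail to reject H0 at alpha = 0.1.


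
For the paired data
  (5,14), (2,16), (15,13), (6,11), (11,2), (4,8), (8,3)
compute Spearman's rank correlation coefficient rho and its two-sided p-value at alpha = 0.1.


Step 1: Rank x and y separately (midranks; no ties here).
rank(x): 5->3, 2->1, 15->7, 6->4, 11->6, 4->2, 8->5
rank(y): 14->6, 16->7, 13->5, 11->4, 2->1, 8->3, 3->2
Step 2: d_i = R_x(i) - R_y(i); compute d_i^2.
  (3-6)^2=9, (1-7)^2=36, (7-5)^2=4, (4-4)^2=0, (6-1)^2=25, (2-3)^2=1, (5-2)^2=9
sum(d^2) = 84.
Step 3: rho = 1 - 6*84 / (7*(7^2 - 1)) = 1 - 504/336 = -0.500000.
Step 4: Under H0, t = rho * sqrt((n-2)/(1-rho^2)) = -1.2910 ~ t(5).
Step 5: Two-sided p-value from the t-distribution with 5 df = 0.253170.
Step 6: alpha = 0.1. fail to reject H0.

rho = -0.5000, p = 0.253170, fail to reject H0 at alpha = 0.1.


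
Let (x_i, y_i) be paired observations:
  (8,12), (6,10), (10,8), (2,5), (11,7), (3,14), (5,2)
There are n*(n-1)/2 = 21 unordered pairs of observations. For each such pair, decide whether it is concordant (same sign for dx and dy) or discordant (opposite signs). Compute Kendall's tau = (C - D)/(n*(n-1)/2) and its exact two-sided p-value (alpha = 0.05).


Step 1: Enumerate the 21 unordered pairs (i,j) with i<j and classify each by sign(x_j-x_i) * sign(y_j-y_i).
  (1,2):dx=-2,dy=-2->C; (1,3):dx=+2,dy=-4->D; (1,4):dx=-6,dy=-7->C; (1,5):dx=+3,dy=-5->D
  (1,6):dx=-5,dy=+2->D; (1,7):dx=-3,dy=-10->C; (2,3):dx=+4,dy=-2->D; (2,4):dx=-4,dy=-5->C
  (2,5):dx=+5,dy=-3->D; (2,6):dx=-3,dy=+4->D; (2,7):dx=-1,dy=-8->C; (3,4):dx=-8,dy=-3->C
  (3,5):dx=+1,dy=-1->D; (3,6):dx=-7,dy=+6->D; (3,7):dx=-5,dy=-6->C; (4,5):dx=+9,dy=+2->C
  (4,6):dx=+1,dy=+9->C; (4,7):dx=+3,dy=-3->D; (5,6):dx=-8,dy=+7->D; (5,7):dx=-6,dy=-5->C
  (6,7):dx=+2,dy=-12->D
Step 2: C = 10, D = 11, total pairs = 21.
Step 3: tau = (C - D)/(n(n-1)/2) = (10 - 11)/21 = -0.047619.
Step 4: Exact two-sided p-value (enumerate n! = 5040 permutations of y under H0): p = 1.000000.
Step 5: alpha = 0.05. fail to reject H0.

tau_b = -0.0476 (C=10, D=11), p = 1.000000, fail to reject H0.


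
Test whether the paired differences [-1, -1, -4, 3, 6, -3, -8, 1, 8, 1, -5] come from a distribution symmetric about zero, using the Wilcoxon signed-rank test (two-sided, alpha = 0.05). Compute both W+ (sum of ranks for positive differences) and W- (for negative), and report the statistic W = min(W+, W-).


Step 1: Drop any zero differences (none here) and take |d_i|.
|d| = [1, 1, 4, 3, 6, 3, 8, 1, 8, 1, 5]
Step 2: Midrank |d_i| (ties get averaged ranks).
ranks: |1|->2.5, |1|->2.5, |4|->7, |3|->5.5, |6|->9, |3|->5.5, |8|->10.5, |1|->2.5, |8|->10.5, |1|->2.5, |5|->8
Step 3: Attach original signs; sum ranks with positive sign and with negative sign.
W+ = 5.5 + 9 + 2.5 + 10.5 + 2.5 = 30
W- = 2.5 + 2.5 + 7 + 5.5 + 10.5 + 8 = 36
(Check: W+ + W- = 66 should equal n(n+1)/2 = 66.)
Step 4: Test statistic W = min(W+, W-) = 30.
Step 5: Ties in |d|, so use the tie-corrected normal approximation.
        E[W] = n(n+1)/4 = 11*12/4 = 33.
        Tie groups: |d|=1 (t=4), |d|=3 (t=2), |d|=8 (t=2); sum(t^3 - t) = 72.
        Var[W] = n(n+1)(2n+1)/24 - sum(t^3-t)/48 = 3036/24 - 72/48 = 125.
        z = (W - E[W]) / sqrt(Var[W]) = (30 - 33) / 11.1803 = -0.2683.
        Two-sided p = 2*Phi(z) = 0.788447.
Step 6: alpha = 0.05. fail to reject H0.

W+ = 30, W- = 36, W = min = 30, p = 0.788447, fail to reject H0.


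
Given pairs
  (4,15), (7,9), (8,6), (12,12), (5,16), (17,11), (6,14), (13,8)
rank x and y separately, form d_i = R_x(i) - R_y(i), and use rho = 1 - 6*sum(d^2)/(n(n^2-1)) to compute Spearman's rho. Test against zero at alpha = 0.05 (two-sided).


Step 1: Rank x and y separately (midranks; no ties here).
rank(x): 4->1, 7->4, 8->5, 12->6, 5->2, 17->8, 6->3, 13->7
rank(y): 15->7, 9->3, 6->1, 12->5, 16->8, 11->4, 14->6, 8->2
Step 2: d_i = R_x(i) - R_y(i); compute d_i^2.
  (1-7)^2=36, (4-3)^2=1, (5-1)^2=16, (6-5)^2=1, (2-8)^2=36, (8-4)^2=16, (3-6)^2=9, (7-2)^2=25
sum(d^2) = 140.
Step 3: rho = 1 - 6*140 / (8*(8^2 - 1)) = 1 - 840/504 = -0.666667.
Step 4: Under H0, t = rho * sqrt((n-2)/(1-rho^2)) = -2.1909 ~ t(6).
Step 5: Two-sided p-value from the t-distribution with 6 df = 0.070988.
Step 6: alpha = 0.05. fail to reject H0.

rho = -0.6667, p = 0.070988, fail to reject H0 at alpha = 0.05.


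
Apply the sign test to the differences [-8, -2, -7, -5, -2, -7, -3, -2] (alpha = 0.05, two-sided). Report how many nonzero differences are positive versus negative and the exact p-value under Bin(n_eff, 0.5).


Step 1: Discard zero differences. Original n = 8; n_eff = number of nonzero differences = 8.
Nonzero differences (with sign): -8, -2, -7, -5, -2, -7, -3, -2
Step 2: Count signs: positive = 0, negative = 8.
Step 3: Under H0: P(positive) = 0.5, so the number of positives S ~ Bin(8, 0.5).
Step 4: Two-sided exact p-value = sum of Bin(8,0.5) probabilities at or below the observed probability = 0.007812.
Step 5: alpha = 0.05. reject H0.

n_eff = 8, pos = 0, neg = 8, p = 0.007812, reject H0.


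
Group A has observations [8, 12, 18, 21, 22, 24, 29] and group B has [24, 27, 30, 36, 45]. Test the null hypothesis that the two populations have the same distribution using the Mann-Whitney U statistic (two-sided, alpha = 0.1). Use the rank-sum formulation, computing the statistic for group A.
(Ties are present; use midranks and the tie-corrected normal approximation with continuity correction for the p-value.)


Step 1: Combine and sort all 12 observations; assign midranks.
sorted (value, group): (8,X), (12,X), (18,X), (21,X), (22,X), (24,X), (24,Y), (27,Y), (29,X), (30,Y), (36,Y), (45,Y)
ranks: 8->1, 12->2, 18->3, 21->4, 22->5, 24->6.5, 24->6.5, 27->8, 29->9, 30->10, 36->11, 45->12
Step 2: Rank sum for X: R1 = 1 + 2 + 3 + 4 + 5 + 6.5 + 9 = 30.5.
Step 3: U_X = R1 - n1(n1+1)/2 = 30.5 - 7*8/2 = 30.5 - 28 = 2.5.
       U_Y = n1*n2 - U_X = 35 - 2.5 = 32.5.
Step 4: Ties are present, so use the tie-corrected normal approximation (with continuity correction) for the p-value.
Step 5: p-value = 0.018328; compare to alpha = 0.1. reject H0.

U_X = 2.5, p = 0.018328, reject H0 at alpha = 0.1.


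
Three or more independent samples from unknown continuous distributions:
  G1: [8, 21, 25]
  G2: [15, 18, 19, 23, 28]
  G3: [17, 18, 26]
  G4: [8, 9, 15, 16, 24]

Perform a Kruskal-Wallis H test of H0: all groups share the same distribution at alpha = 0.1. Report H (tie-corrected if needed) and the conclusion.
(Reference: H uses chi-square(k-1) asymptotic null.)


Step 1: Combine all N = 16 observations and assign midranks.
sorted (value, group, rank): (8,G1,1.5), (8,G4,1.5), (9,G4,3), (15,G2,4.5), (15,G4,4.5), (16,G4,6), (17,G3,7), (18,G2,8.5), (18,G3,8.5), (19,G2,10), (21,G1,11), (23,G2,12), (24,G4,13), (25,G1,14), (26,G3,15), (28,G2,16)
Step 2: Sum ranks within each group.
R_1 = 26.5 (n_1 = 3)
R_2 = 51 (n_2 = 5)
R_3 = 30.5 (n_3 = 3)
R_4 = 28 (n_4 = 5)
Step 3: H = 12/(N(N+1)) * sum(R_i^2/n_i) - 3(N+1)
     = 12/(16*17) * (26.5^2/3 + 51^2/5 + 30.5^2/3 + 28^2/5) - 3*17
     = 0.044118 * 1221.17 - 51
     = 2.875000.
Step 4: Ties present; correction factor C = 1 - 18/(16^3 - 16) = 0.995588. Corrected H = 2.875000 / 0.995588 = 2.887740.
Step 5: Under H0, H ~ chi^2(3); p-value = 0.409259.
Step 6: alpha = 0.1. fail to reject H0.

H = 2.8877, df = 3, p = 0.409259, fail to reject H0.


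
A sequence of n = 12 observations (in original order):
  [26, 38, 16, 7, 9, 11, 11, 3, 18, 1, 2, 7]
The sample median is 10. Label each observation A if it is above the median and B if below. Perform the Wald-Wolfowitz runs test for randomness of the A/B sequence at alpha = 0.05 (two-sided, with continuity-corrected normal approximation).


Step 1: Compute median = 10; label A = above, B = below.
Labels in order: AAABBAABABBB  (n_A = 6, n_B = 6)
Step 2: Count runs R = 6.
Step 3: Under H0 (random ordering), E[R] = 2*n_A*n_B/(n_A+n_B) + 1 = 2*6*6/12 + 1 = 7.0000.
        Var[R] = 2*n_A*n_B*(2*n_A*n_B - n_A - n_B) / ((n_A+n_B)^2 * (n_A+n_B-1)) = 4320/1584 = 2.7273.
        SD[R] = 1.6514.
Step 4: Continuity-corrected z = (R + 0.5 - E[R]) / SD[R] = (6 + 0.5 - 7.0000) / 1.6514 = -0.3028.
Step 5: Two-sided p-value via normal approximation = 2*(1 - Phi(|z|)) = 0.762069.
Step 6: alpha = 0.05. fail to reject H0.

R = 6, z = -0.3028, p = 0.762069, fail to reject H0.


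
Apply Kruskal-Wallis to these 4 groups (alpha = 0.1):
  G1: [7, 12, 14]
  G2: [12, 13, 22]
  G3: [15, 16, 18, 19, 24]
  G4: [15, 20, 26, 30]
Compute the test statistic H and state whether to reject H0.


Step 1: Combine all N = 15 observations and assign midranks.
sorted (value, group, rank): (7,G1,1), (12,G1,2.5), (12,G2,2.5), (13,G2,4), (14,G1,5), (15,G3,6.5), (15,G4,6.5), (16,G3,8), (18,G3,9), (19,G3,10), (20,G4,11), (22,G2,12), (24,G3,13), (26,G4,14), (30,G4,15)
Step 2: Sum ranks within each group.
R_1 = 8.5 (n_1 = 3)
R_2 = 18.5 (n_2 = 3)
R_3 = 46.5 (n_3 = 5)
R_4 = 46.5 (n_4 = 4)
Step 3: H = 12/(N(N+1)) * sum(R_i^2/n_i) - 3(N+1)
     = 12/(15*16) * (8.5^2/3 + 18.5^2/3 + 46.5^2/5 + 46.5^2/4) - 3*16
     = 0.050000 * 1111.18 - 48
     = 7.558958.
Step 4: Ties present; correction factor C = 1 - 12/(15^3 - 15) = 0.996429. Corrected H = 7.558958 / 0.996429 = 7.586051.
Step 5: Under H0, H ~ chi^2(3); p-value = 0.055388.
Step 6: alpha = 0.1. reject H0.

H = 7.5861, df = 3, p = 0.055388, reject H0.


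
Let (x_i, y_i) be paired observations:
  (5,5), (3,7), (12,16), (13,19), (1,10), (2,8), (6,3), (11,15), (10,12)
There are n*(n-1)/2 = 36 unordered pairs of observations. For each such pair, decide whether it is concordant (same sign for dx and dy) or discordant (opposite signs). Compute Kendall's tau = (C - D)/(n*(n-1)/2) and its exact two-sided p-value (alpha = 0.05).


Step 1: Enumerate the 36 unordered pairs (i,j) with i<j and classify each by sign(x_j-x_i) * sign(y_j-y_i).
  (1,2):dx=-2,dy=+2->D; (1,3):dx=+7,dy=+11->C; (1,4):dx=+8,dy=+14->C; (1,5):dx=-4,dy=+5->D
  (1,6):dx=-3,dy=+3->D; (1,7):dx=+1,dy=-2->D; (1,8):dx=+6,dy=+10->C; (1,9):dx=+5,dy=+7->C
  (2,3):dx=+9,dy=+9->C; (2,4):dx=+10,dy=+12->C; (2,5):dx=-2,dy=+3->D; (2,6):dx=-1,dy=+1->D
  (2,7):dx=+3,dy=-4->D; (2,8):dx=+8,dy=+8->C; (2,9):dx=+7,dy=+5->C; (3,4):dx=+1,dy=+3->C
  (3,5):dx=-11,dy=-6->C; (3,6):dx=-10,dy=-8->C; (3,7):dx=-6,dy=-13->C; (3,8):dx=-1,dy=-1->C
  (3,9):dx=-2,dy=-4->C; (4,5):dx=-12,dy=-9->C; (4,6):dx=-11,dy=-11->C; (4,7):dx=-7,dy=-16->C
  (4,8):dx=-2,dy=-4->C; (4,9):dx=-3,dy=-7->C; (5,6):dx=+1,dy=-2->D; (5,7):dx=+5,dy=-7->D
  (5,8):dx=+10,dy=+5->C; (5,9):dx=+9,dy=+2->C; (6,7):dx=+4,dy=-5->D; (6,8):dx=+9,dy=+7->C
  (6,9):dx=+8,dy=+4->C; (7,8):dx=+5,dy=+12->C; (7,9):dx=+4,dy=+9->C; (8,9):dx=-1,dy=-3->C
Step 2: C = 26, D = 10, total pairs = 36.
Step 3: tau = (C - D)/(n(n-1)/2) = (26 - 10)/36 = 0.444444.
Step 4: Exact two-sided p-value (enumerate n! = 362880 permutations of y under H0): p = 0.119439.
Step 5: alpha = 0.05. fail to reject H0.

tau_b = 0.4444 (C=26, D=10), p = 0.119439, fail to reject H0.


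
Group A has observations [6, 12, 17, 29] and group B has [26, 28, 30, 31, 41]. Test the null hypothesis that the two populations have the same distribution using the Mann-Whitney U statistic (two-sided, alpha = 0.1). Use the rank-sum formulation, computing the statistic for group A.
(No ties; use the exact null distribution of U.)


Step 1: Combine and sort all 9 observations; assign midranks.
sorted (value, group): (6,X), (12,X), (17,X), (26,Y), (28,Y), (29,X), (30,Y), (31,Y), (41,Y)
ranks: 6->1, 12->2, 17->3, 26->4, 28->5, 29->6, 30->7, 31->8, 41->9
Step 2: Rank sum for X: R1 = 1 + 2 + 3 + 6 = 12.
Step 3: U_X = R1 - n1(n1+1)/2 = 12 - 4*5/2 = 12 - 10 = 2.
       U_Y = n1*n2 - U_X = 20 - 2 = 18.
Step 4: No ties, so the exact null distribution of U (based on enumerating the C(9,4) = 126 equally likely rank assignments) gives the two-sided p-value.
Step 5: p-value = 0.063492; compare to alpha = 0.1. reject H0.

U_X = 2, p = 0.063492, reject H0 at alpha = 0.1.


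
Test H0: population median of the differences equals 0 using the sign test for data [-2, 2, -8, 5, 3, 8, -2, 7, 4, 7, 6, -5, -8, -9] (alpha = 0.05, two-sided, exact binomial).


Step 1: Discard zero differences. Original n = 14; n_eff = number of nonzero differences = 14.
Nonzero differences (with sign): -2, +2, -8, +5, +3, +8, -2, +7, +4, +7, +6, -5, -8, -9
Step 2: Count signs: positive = 8, negative = 6.
Step 3: Under H0: P(positive) = 0.5, so the number of positives S ~ Bin(14, 0.5).
Step 4: Two-sided exact p-value = sum of Bin(14,0.5) probabilities at or below the observed probability = 0.790527.
Step 5: alpha = 0.05. fail to reject H0.

n_eff = 14, pos = 8, neg = 6, p = 0.790527, fail to reject H0.


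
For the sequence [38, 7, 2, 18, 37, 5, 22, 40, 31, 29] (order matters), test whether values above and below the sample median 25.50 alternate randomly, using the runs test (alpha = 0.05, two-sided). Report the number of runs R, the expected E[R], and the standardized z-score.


Step 1: Compute median = 25.50; label A = above, B = below.
Labels in order: ABBBABBAAA  (n_A = 5, n_B = 5)
Step 2: Count runs R = 5.
Step 3: Under H0 (random ordering), E[R] = 2*n_A*n_B/(n_A+n_B) + 1 = 2*5*5/10 + 1 = 6.0000.
        Var[R] = 2*n_A*n_B*(2*n_A*n_B - n_A - n_B) / ((n_A+n_B)^2 * (n_A+n_B-1)) = 2000/900 = 2.2222.
        SD[R] = 1.4907.
Step 4: Continuity-corrected z = (R + 0.5 - E[R]) / SD[R] = (5 + 0.5 - 6.0000) / 1.4907 = -0.3354.
Step 5: Two-sided p-value via normal approximation = 2*(1 - Phi(|z|)) = 0.737316.
Step 6: alpha = 0.05. fail to reject H0.

R = 5, z = -0.3354, p = 0.737316, fail to reject H0.


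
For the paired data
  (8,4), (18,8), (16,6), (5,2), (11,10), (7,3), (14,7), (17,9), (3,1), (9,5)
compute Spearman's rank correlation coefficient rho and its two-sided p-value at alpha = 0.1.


Step 1: Rank x and y separately (midranks; no ties here).
rank(x): 8->4, 18->10, 16->8, 5->2, 11->6, 7->3, 14->7, 17->9, 3->1, 9->5
rank(y): 4->4, 8->8, 6->6, 2->2, 10->10, 3->3, 7->7, 9->9, 1->1, 5->5
Step 2: d_i = R_x(i) - R_y(i); compute d_i^2.
  (4-4)^2=0, (10-8)^2=4, (8-6)^2=4, (2-2)^2=0, (6-10)^2=16, (3-3)^2=0, (7-7)^2=0, (9-9)^2=0, (1-1)^2=0, (5-5)^2=0
sum(d^2) = 24.
Step 3: rho = 1 - 6*24 / (10*(10^2 - 1)) = 1 - 144/990 = 0.854545.
Step 4: Under H0, t = rho * sqrt((n-2)/(1-rho^2)) = 4.6537 ~ t(8).
Step 5: Two-sided p-value from the t-distribution with 8 df = 0.001637.
Step 6: alpha = 0.1. reject H0.

rho = 0.8545, p = 0.001637, reject H0 at alpha = 0.1.


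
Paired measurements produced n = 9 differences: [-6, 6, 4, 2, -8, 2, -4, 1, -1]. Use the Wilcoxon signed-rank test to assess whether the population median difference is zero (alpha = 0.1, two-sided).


Step 1: Drop any zero differences (none here) and take |d_i|.
|d| = [6, 6, 4, 2, 8, 2, 4, 1, 1]
Step 2: Midrank |d_i| (ties get averaged ranks).
ranks: |6|->7.5, |6|->7.5, |4|->5.5, |2|->3.5, |8|->9, |2|->3.5, |4|->5.5, |1|->1.5, |1|->1.5
Step 3: Attach original signs; sum ranks with positive sign and with negative sign.
W+ = 7.5 + 5.5 + 3.5 + 3.5 + 1.5 = 21.5
W- = 7.5 + 9 + 5.5 + 1.5 = 23.5
(Check: W+ + W- = 45 should equal n(n+1)/2 = 45.)
Step 4: Test statistic W = min(W+, W-) = 21.5.
Step 5: Ties in |d|, so use the tie-corrected normal approximation.
        E[W] = n(n+1)/4 = 9*10/4 = 22.5.
        Tie groups: |d|=1 (t=2), |d|=2 (t=2), |d|=4 (t=2), |d|=6 (t=2); sum(t^3 - t) = 24.
        Var[W] = n(n+1)(2n+1)/24 - sum(t^3-t)/48 = 1710/24 - 24/48 = 70.75.
        z = (W - E[W]) / sqrt(Var[W]) = (21.5 - 22.5) / 8.4113 = -0.1189.
        Two-sided p = 2*Phi(z) = 0.905364.
Step 6: alpha = 0.1. fail to reject H0.

W+ = 21.5, W- = 23.5, W = min = 21.5, p = 0.905364, fail to reject H0.


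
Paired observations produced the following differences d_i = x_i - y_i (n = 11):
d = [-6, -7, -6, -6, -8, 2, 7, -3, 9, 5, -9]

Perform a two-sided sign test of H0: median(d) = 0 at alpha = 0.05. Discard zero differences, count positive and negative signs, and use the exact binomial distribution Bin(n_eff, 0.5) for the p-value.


Step 1: Discard zero differences. Original n = 11; n_eff = number of nonzero differences = 11.
Nonzero differences (with sign): -6, -7, -6, -6, -8, +2, +7, -3, +9, +5, -9
Step 2: Count signs: positive = 4, negative = 7.
Step 3: Under H0: P(positive) = 0.5, so the number of positives S ~ Bin(11, 0.5).
Step 4: Two-sided exact p-value = sum of Bin(11,0.5) probabilities at or below the observed probability = 0.548828.
Step 5: alpha = 0.05. fail to reject H0.

n_eff = 11, pos = 4, neg = 7, p = 0.548828, fail to reject H0.


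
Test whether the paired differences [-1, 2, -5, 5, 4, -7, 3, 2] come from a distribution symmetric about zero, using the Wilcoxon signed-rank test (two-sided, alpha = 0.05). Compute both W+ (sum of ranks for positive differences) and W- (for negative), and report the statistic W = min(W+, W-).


Step 1: Drop any zero differences (none here) and take |d_i|.
|d| = [1, 2, 5, 5, 4, 7, 3, 2]
Step 2: Midrank |d_i| (ties get averaged ranks).
ranks: |1|->1, |2|->2.5, |5|->6.5, |5|->6.5, |4|->5, |7|->8, |3|->4, |2|->2.5
Step 3: Attach original signs; sum ranks with positive sign and with negative sign.
W+ = 2.5 + 6.5 + 5 + 4 + 2.5 = 20.5
W- = 1 + 6.5 + 8 = 15.5
(Check: W+ + W- = 36 should equal n(n+1)/2 = 36.)
Step 4: Test statistic W = min(W+, W-) = 15.5.
Step 5: Ties in |d|, so use the tie-corrected normal approximation.
        E[W] = n(n+1)/4 = 8*9/4 = 18.
        Tie groups: |d|=2 (t=2), |d|=5 (t=2); sum(t^3 - t) = 12.
        Var[W] = n(n+1)(2n+1)/24 - sum(t^3-t)/48 = 1224/24 - 12/48 = 50.75.
        z = (W - E[W]) / sqrt(Var[W]) = (15.5 - 18) / 7.1239 = -0.3509.
        Two-sided p = 2*Phi(z) = 0.725640.
Step 6: alpha = 0.05. fail to reject H0.

W+ = 20.5, W- = 15.5, W = min = 15.5, p = 0.725640, fail to reject H0.


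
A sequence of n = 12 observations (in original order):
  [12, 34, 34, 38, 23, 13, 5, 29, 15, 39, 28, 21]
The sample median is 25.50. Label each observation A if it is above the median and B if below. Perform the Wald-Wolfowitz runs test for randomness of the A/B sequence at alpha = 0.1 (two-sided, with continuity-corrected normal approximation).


Step 1: Compute median = 25.50; label A = above, B = below.
Labels in order: BAAABBBABAAB  (n_A = 6, n_B = 6)
Step 2: Count runs R = 7.
Step 3: Under H0 (random ordering), E[R] = 2*n_A*n_B/(n_A+n_B) + 1 = 2*6*6/12 + 1 = 7.0000.
        Var[R] = 2*n_A*n_B*(2*n_A*n_B - n_A - n_B) / ((n_A+n_B)^2 * (n_A+n_B-1)) = 4320/1584 = 2.7273.
        SD[R] = 1.6514.
Step 4: R = E[R], so z = 0 with no continuity correction.
Step 5: Two-sided p-value via normal approximation = 2*(1 - Phi(|z|)) = 1.000000.
Step 6: alpha = 0.1. fail to reject H0.

R = 7, z = 0.0000, p = 1.000000, fail to reject H0.


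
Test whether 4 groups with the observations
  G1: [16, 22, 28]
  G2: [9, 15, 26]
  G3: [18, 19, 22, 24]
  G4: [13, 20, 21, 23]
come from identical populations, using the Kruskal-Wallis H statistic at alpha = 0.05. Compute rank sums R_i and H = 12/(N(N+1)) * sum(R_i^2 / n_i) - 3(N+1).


Step 1: Combine all N = 14 observations and assign midranks.
sorted (value, group, rank): (9,G2,1), (13,G4,2), (15,G2,3), (16,G1,4), (18,G3,5), (19,G3,6), (20,G4,7), (21,G4,8), (22,G1,9.5), (22,G3,9.5), (23,G4,11), (24,G3,12), (26,G2,13), (28,G1,14)
Step 2: Sum ranks within each group.
R_1 = 27.5 (n_1 = 3)
R_2 = 17 (n_2 = 3)
R_3 = 32.5 (n_3 = 4)
R_4 = 28 (n_4 = 4)
Step 3: H = 12/(N(N+1)) * sum(R_i^2/n_i) - 3(N+1)
     = 12/(14*15) * (27.5^2/3 + 17^2/3 + 32.5^2/4 + 28^2/4) - 3*15
     = 0.057143 * 808.479 - 45
     = 1.198810.
Step 4: Ties present; correction factor C = 1 - 6/(14^3 - 14) = 0.997802. Corrected H = 1.198810 / 0.997802 = 1.201450.
Step 5: Under H0, H ~ chi^2(3); p-value = 0.752657.
Step 6: alpha = 0.05. fail to reject H0.

H = 1.2015, df = 3, p = 0.752657, fail to reject H0.


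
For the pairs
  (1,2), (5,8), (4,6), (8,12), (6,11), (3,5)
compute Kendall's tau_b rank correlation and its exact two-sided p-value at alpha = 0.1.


Step 1: Enumerate the 15 unordered pairs (i,j) with i<j and classify each by sign(x_j-x_i) * sign(y_j-y_i).
  (1,2):dx=+4,dy=+6->C; (1,3):dx=+3,dy=+4->C; (1,4):dx=+7,dy=+10->C; (1,5):dx=+5,dy=+9->C
  (1,6):dx=+2,dy=+3->C; (2,3):dx=-1,dy=-2->C; (2,4):dx=+3,dy=+4->C; (2,5):dx=+1,dy=+3->C
  (2,6):dx=-2,dy=-3->C; (3,4):dx=+4,dy=+6->C; (3,5):dx=+2,dy=+5->C; (3,6):dx=-1,dy=-1->C
  (4,5):dx=-2,dy=-1->C; (4,6):dx=-5,dy=-7->C; (5,6):dx=-3,dy=-6->C
Step 2: C = 15, D = 0, total pairs = 15.
Step 3: tau = (C - D)/(n(n-1)/2) = (15 - 0)/15 = 1.000000.
Step 4: Exact two-sided p-value (enumerate n! = 720 permutations of y under H0): p = 0.002778.
Step 5: alpha = 0.1. reject H0.

tau_b = 1.0000 (C=15, D=0), p = 0.002778, reject H0.


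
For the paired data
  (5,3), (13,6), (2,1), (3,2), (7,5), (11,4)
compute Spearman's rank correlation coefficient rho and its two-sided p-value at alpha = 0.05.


Step 1: Rank x and y separately (midranks; no ties here).
rank(x): 5->3, 13->6, 2->1, 3->2, 7->4, 11->5
rank(y): 3->3, 6->6, 1->1, 2->2, 5->5, 4->4
Step 2: d_i = R_x(i) - R_y(i); compute d_i^2.
  (3-3)^2=0, (6-6)^2=0, (1-1)^2=0, (2-2)^2=0, (4-5)^2=1, (5-4)^2=1
sum(d^2) = 2.
Step 3: rho = 1 - 6*2 / (6*(6^2 - 1)) = 1 - 12/210 = 0.942857.
Step 4: Under H0, t = rho * sqrt((n-2)/(1-rho^2)) = 5.6595 ~ t(4).
Step 5: Two-sided p-value from the t-distribution with 4 df = 0.004805.
Step 6: alpha = 0.05. reject H0.

rho = 0.9429, p = 0.004805, reject H0 at alpha = 0.05.


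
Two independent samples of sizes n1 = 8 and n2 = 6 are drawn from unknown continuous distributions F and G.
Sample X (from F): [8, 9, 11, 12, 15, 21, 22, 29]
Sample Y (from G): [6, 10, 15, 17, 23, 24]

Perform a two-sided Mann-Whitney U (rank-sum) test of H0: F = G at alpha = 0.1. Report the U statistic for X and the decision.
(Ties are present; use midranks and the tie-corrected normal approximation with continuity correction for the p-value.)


Step 1: Combine and sort all 14 observations; assign midranks.
sorted (value, group): (6,Y), (8,X), (9,X), (10,Y), (11,X), (12,X), (15,X), (15,Y), (17,Y), (21,X), (22,X), (23,Y), (24,Y), (29,X)
ranks: 6->1, 8->2, 9->3, 10->4, 11->5, 12->6, 15->7.5, 15->7.5, 17->9, 21->10, 22->11, 23->12, 24->13, 29->14
Step 2: Rank sum for X: R1 = 2 + 3 + 5 + 6 + 7.5 + 10 + 11 + 14 = 58.5.
Step 3: U_X = R1 - n1(n1+1)/2 = 58.5 - 8*9/2 = 58.5 - 36 = 22.5.
       U_Y = n1*n2 - U_X = 48 - 22.5 = 25.5.
Step 4: Ties are present, so use the tie-corrected normal approximation (with continuity correction) for the p-value.
Step 5: p-value = 0.897167; compare to alpha = 0.1. fail to reject H0.

U_X = 22.5, p = 0.897167, fail to reject H0 at alpha = 0.1.


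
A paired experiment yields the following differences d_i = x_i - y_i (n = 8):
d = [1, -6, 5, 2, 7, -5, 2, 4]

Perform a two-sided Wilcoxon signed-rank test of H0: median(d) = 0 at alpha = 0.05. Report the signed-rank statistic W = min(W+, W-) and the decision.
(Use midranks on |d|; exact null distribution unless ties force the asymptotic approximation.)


Step 1: Drop any zero differences (none here) and take |d_i|.
|d| = [1, 6, 5, 2, 7, 5, 2, 4]
Step 2: Midrank |d_i| (ties get averaged ranks).
ranks: |1|->1, |6|->7, |5|->5.5, |2|->2.5, |7|->8, |5|->5.5, |2|->2.5, |4|->4
Step 3: Attach original signs; sum ranks with positive sign and with negative sign.
W+ = 1 + 5.5 + 2.5 + 8 + 2.5 + 4 = 23.5
W- = 7 + 5.5 = 12.5
(Check: W+ + W- = 36 should equal n(n+1)/2 = 36.)
Step 4: Test statistic W = min(W+, W-) = 12.5.
Step 5: Ties in |d|, so use the tie-corrected normal approximation.
        E[W] = n(n+1)/4 = 8*9/4 = 18.
        Tie groups: |d|=2 (t=2), |d|=5 (t=2); sum(t^3 - t) = 12.
        Var[W] = n(n+1)(2n+1)/24 - sum(t^3-t)/48 = 1224/24 - 12/48 = 50.75.
        z = (W - E[W]) / sqrt(Var[W]) = (12.5 - 18) / 7.1239 = -0.7720.
        Two-sided p = 2*Phi(z) = 0.440086.
Step 6: alpha = 0.05. fail to reject H0.

W+ = 23.5, W- = 12.5, W = min = 12.5, p = 0.440086, fail to reject H0.


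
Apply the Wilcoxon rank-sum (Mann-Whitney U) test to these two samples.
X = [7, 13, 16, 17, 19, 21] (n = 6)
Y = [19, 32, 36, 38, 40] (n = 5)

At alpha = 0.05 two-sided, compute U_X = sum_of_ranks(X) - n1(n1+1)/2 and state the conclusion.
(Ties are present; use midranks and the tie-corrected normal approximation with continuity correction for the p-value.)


Step 1: Combine and sort all 11 observations; assign midranks.
sorted (value, group): (7,X), (13,X), (16,X), (17,X), (19,X), (19,Y), (21,X), (32,Y), (36,Y), (38,Y), (40,Y)
ranks: 7->1, 13->2, 16->3, 17->4, 19->5.5, 19->5.5, 21->7, 32->8, 36->9, 38->10, 40->11
Step 2: Rank sum for X: R1 = 1 + 2 + 3 + 4 + 5.5 + 7 = 22.5.
Step 3: U_X = R1 - n1(n1+1)/2 = 22.5 - 6*7/2 = 22.5 - 21 = 1.5.
       U_Y = n1*n2 - U_X = 30 - 1.5 = 28.5.
Step 4: Ties are present, so use the tie-corrected normal approximation (with continuity correction) for the p-value.
Step 5: p-value = 0.017365; compare to alpha = 0.05. reject H0.

U_X = 1.5, p = 0.017365, reject H0 at alpha = 0.05.


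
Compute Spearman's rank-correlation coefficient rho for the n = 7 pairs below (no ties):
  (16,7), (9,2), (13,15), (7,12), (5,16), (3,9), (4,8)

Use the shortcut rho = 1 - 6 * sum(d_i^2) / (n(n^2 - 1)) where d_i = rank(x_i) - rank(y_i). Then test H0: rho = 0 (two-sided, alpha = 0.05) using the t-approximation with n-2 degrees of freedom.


Step 1: Rank x and y separately (midranks; no ties here).
rank(x): 16->7, 9->5, 13->6, 7->4, 5->3, 3->1, 4->2
rank(y): 7->2, 2->1, 15->6, 12->5, 16->7, 9->4, 8->3
Step 2: d_i = R_x(i) - R_y(i); compute d_i^2.
  (7-2)^2=25, (5-1)^2=16, (6-6)^2=0, (4-5)^2=1, (3-7)^2=16, (1-4)^2=9, (2-3)^2=1
sum(d^2) = 68.
Step 3: rho = 1 - 6*68 / (7*(7^2 - 1)) = 1 - 408/336 = -0.214286.
Step 4: Under H0, t = rho * sqrt((n-2)/(1-rho^2)) = -0.4906 ~ t(5).
Step 5: Two-sided p-value from the t-distribution with 5 df = 0.644512.
Step 6: alpha = 0.05. fail to reject H0.

rho = -0.2143, p = 0.644512, fail to reject H0 at alpha = 0.05.


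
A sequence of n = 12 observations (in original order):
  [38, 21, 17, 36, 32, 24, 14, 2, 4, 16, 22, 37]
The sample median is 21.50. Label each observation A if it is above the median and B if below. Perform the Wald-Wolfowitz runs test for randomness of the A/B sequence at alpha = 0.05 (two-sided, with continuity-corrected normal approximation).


Step 1: Compute median = 21.50; label A = above, B = below.
Labels in order: ABBAAABBBBAA  (n_A = 6, n_B = 6)
Step 2: Count runs R = 5.
Step 3: Under H0 (random ordering), E[R] = 2*n_A*n_B/(n_A+n_B) + 1 = 2*6*6/12 + 1 = 7.0000.
        Var[R] = 2*n_A*n_B*(2*n_A*n_B - n_A - n_B) / ((n_A+n_B)^2 * (n_A+n_B-1)) = 4320/1584 = 2.7273.
        SD[R] = 1.6514.
Step 4: Continuity-corrected z = (R + 0.5 - E[R]) / SD[R] = (5 + 0.5 - 7.0000) / 1.6514 = -0.9083.
Step 5: Two-sided p-value via normal approximation = 2*(1 - Phi(|z|)) = 0.363722.
Step 6: alpha = 0.05. fail to reject H0.

R = 5, z = -0.9083, p = 0.363722, fail to reject H0.


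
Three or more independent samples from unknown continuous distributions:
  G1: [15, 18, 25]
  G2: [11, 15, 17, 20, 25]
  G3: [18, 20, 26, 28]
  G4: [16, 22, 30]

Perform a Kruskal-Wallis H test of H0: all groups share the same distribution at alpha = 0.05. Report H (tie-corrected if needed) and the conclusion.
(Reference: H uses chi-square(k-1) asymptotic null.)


Step 1: Combine all N = 15 observations and assign midranks.
sorted (value, group, rank): (11,G2,1), (15,G1,2.5), (15,G2,2.5), (16,G4,4), (17,G2,5), (18,G1,6.5), (18,G3,6.5), (20,G2,8.5), (20,G3,8.5), (22,G4,10), (25,G1,11.5), (25,G2,11.5), (26,G3,13), (28,G3,14), (30,G4,15)
Step 2: Sum ranks within each group.
R_1 = 20.5 (n_1 = 3)
R_2 = 28.5 (n_2 = 5)
R_3 = 42 (n_3 = 4)
R_4 = 29 (n_4 = 3)
Step 3: H = 12/(N(N+1)) * sum(R_i^2/n_i) - 3(N+1)
     = 12/(15*16) * (20.5^2/3 + 28.5^2/5 + 42^2/4 + 29^2/3) - 3*16
     = 0.050000 * 1023.87 - 48
     = 3.193333.
Step 4: Ties present; correction factor C = 1 - 24/(15^3 - 15) = 0.992857. Corrected H = 3.193333 / 0.992857 = 3.216307.
Step 5: Under H0, H ~ chi^2(3); p-value = 0.359462.
Step 6: alpha = 0.05. fail to reject H0.

H = 3.2163, df = 3, p = 0.359462, fail to reject H0.


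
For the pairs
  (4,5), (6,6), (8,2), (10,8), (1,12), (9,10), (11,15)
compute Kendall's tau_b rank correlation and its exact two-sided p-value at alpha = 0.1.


Step 1: Enumerate the 21 unordered pairs (i,j) with i<j and classify each by sign(x_j-x_i) * sign(y_j-y_i).
  (1,2):dx=+2,dy=+1->C; (1,3):dx=+4,dy=-3->D; (1,4):dx=+6,dy=+3->C; (1,5):dx=-3,dy=+7->D
  (1,6):dx=+5,dy=+5->C; (1,7):dx=+7,dy=+10->C; (2,3):dx=+2,dy=-4->D; (2,4):dx=+4,dy=+2->C
  (2,5):dx=-5,dy=+6->D; (2,6):dx=+3,dy=+4->C; (2,7):dx=+5,dy=+9->C; (3,4):dx=+2,dy=+6->C
  (3,5):dx=-7,dy=+10->D; (3,6):dx=+1,dy=+8->C; (3,7):dx=+3,dy=+13->C; (4,5):dx=-9,dy=+4->D
  (4,6):dx=-1,dy=+2->D; (4,7):dx=+1,dy=+7->C; (5,6):dx=+8,dy=-2->D; (5,7):dx=+10,dy=+3->C
  (6,7):dx=+2,dy=+5->C
Step 2: C = 13, D = 8, total pairs = 21.
Step 3: tau = (C - D)/(n(n-1)/2) = (13 - 8)/21 = 0.238095.
Step 4: Exact two-sided p-value (enumerate n! = 5040 permutations of y under H0): p = 0.561905.
Step 5: alpha = 0.1. fail to reject H0.

tau_b = 0.2381 (C=13, D=8), p = 0.561905, fail to reject H0.


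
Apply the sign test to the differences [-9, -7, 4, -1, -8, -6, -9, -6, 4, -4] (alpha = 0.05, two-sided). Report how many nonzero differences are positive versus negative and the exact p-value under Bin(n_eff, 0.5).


Step 1: Discard zero differences. Original n = 10; n_eff = number of nonzero differences = 10.
Nonzero differences (with sign): -9, -7, +4, -1, -8, -6, -9, -6, +4, -4
Step 2: Count signs: positive = 2, negative = 8.
Step 3: Under H0: P(positive) = 0.5, so the number of positives S ~ Bin(10, 0.5).
Step 4: Two-sided exact p-value = sum of Bin(10,0.5) probabilities at or below the observed probability = 0.109375.
Step 5: alpha = 0.05. fail to reject H0.

n_eff = 10, pos = 2, neg = 8, p = 0.109375, fail to reject H0.


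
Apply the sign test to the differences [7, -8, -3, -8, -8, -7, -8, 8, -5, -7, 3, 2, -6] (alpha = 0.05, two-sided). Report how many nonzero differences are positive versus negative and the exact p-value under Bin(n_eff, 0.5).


Step 1: Discard zero differences. Original n = 13; n_eff = number of nonzero differences = 13.
Nonzero differences (with sign): +7, -8, -3, -8, -8, -7, -8, +8, -5, -7, +3, +2, -6
Step 2: Count signs: positive = 4, negative = 9.
Step 3: Under H0: P(positive) = 0.5, so the number of positives S ~ Bin(13, 0.5).
Step 4: Two-sided exact p-value = sum of Bin(13,0.5) probabilities at or below the observed probability = 0.266846.
Step 5: alpha = 0.05. fail to reject H0.

n_eff = 13, pos = 4, neg = 9, p = 0.266846, fail to reject H0.


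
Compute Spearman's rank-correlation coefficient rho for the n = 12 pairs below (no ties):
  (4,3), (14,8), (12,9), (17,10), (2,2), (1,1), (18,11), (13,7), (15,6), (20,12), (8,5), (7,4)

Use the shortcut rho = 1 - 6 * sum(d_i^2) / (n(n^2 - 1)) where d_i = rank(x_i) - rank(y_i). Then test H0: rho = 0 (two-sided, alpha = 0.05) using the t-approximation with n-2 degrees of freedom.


Step 1: Rank x and y separately (midranks; no ties here).
rank(x): 4->3, 14->8, 12->6, 17->10, 2->2, 1->1, 18->11, 13->7, 15->9, 20->12, 8->5, 7->4
rank(y): 3->3, 8->8, 9->9, 10->10, 2->2, 1->1, 11->11, 7->7, 6->6, 12->12, 5->5, 4->4
Step 2: d_i = R_x(i) - R_y(i); compute d_i^2.
  (3-3)^2=0, (8-8)^2=0, (6-9)^2=9, (10-10)^2=0, (2-2)^2=0, (1-1)^2=0, (11-11)^2=0, (7-7)^2=0, (9-6)^2=9, (12-12)^2=0, (5-5)^2=0, (4-4)^2=0
sum(d^2) = 18.
Step 3: rho = 1 - 6*18 / (12*(12^2 - 1)) = 1 - 108/1716 = 0.937063.
Step 4: Under H0, t = rho * sqrt((n-2)/(1-rho^2)) = 8.4868 ~ t(10).
Step 5: Two-sided p-value from the t-distribution with 10 df = 0.000007.
Step 6: alpha = 0.05. reject H0.

rho = 0.9371, p = 0.000007, reject H0 at alpha = 0.05.


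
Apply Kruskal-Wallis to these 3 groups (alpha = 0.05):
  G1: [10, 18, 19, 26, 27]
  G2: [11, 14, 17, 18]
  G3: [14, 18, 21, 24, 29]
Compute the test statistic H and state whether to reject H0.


Step 1: Combine all N = 14 observations and assign midranks.
sorted (value, group, rank): (10,G1,1), (11,G2,2), (14,G2,3.5), (14,G3,3.5), (17,G2,5), (18,G1,7), (18,G2,7), (18,G3,7), (19,G1,9), (21,G3,10), (24,G3,11), (26,G1,12), (27,G1,13), (29,G3,14)
Step 2: Sum ranks within each group.
R_1 = 42 (n_1 = 5)
R_2 = 17.5 (n_2 = 4)
R_3 = 45.5 (n_3 = 5)
Step 3: H = 12/(N(N+1)) * sum(R_i^2/n_i) - 3(N+1)
     = 12/(14*15) * (42^2/5 + 17.5^2/4 + 45.5^2/5) - 3*15
     = 0.057143 * 843.413 - 45
     = 3.195000.
Step 4: Ties present; correction factor C = 1 - 30/(14^3 - 14) = 0.989011. Corrected H = 3.195000 / 0.989011 = 3.230500.
Step 5: Under H0, H ~ chi^2(2); p-value = 0.198841.
Step 6: alpha = 0.05. fail to reject H0.

H = 3.2305, df = 2, p = 0.198841, fail to reject H0.


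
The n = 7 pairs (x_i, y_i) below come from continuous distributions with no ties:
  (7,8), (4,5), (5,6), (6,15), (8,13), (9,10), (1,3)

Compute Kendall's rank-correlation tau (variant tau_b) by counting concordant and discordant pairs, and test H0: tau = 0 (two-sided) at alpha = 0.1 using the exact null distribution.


Step 1: Enumerate the 21 unordered pairs (i,j) with i<j and classify each by sign(x_j-x_i) * sign(y_j-y_i).
  (1,2):dx=-3,dy=-3->C; (1,3):dx=-2,dy=-2->C; (1,4):dx=-1,dy=+7->D; (1,5):dx=+1,dy=+5->C
  (1,6):dx=+2,dy=+2->C; (1,7):dx=-6,dy=-5->C; (2,3):dx=+1,dy=+1->C; (2,4):dx=+2,dy=+10->C
  (2,5):dx=+4,dy=+8->C; (2,6):dx=+5,dy=+5->C; (2,7):dx=-3,dy=-2->C; (3,4):dx=+1,dy=+9->C
  (3,5):dx=+3,dy=+7->C; (3,6):dx=+4,dy=+4->C; (3,7):dx=-4,dy=-3->C; (4,5):dx=+2,dy=-2->D
  (4,6):dx=+3,dy=-5->D; (4,7):dx=-5,dy=-12->C; (5,6):dx=+1,dy=-3->D; (5,7):dx=-7,dy=-10->C
  (6,7):dx=-8,dy=-7->C
Step 2: C = 17, D = 4, total pairs = 21.
Step 3: tau = (C - D)/(n(n-1)/2) = (17 - 4)/21 = 0.619048.
Step 4: Exact two-sided p-value (enumerate n! = 5040 permutations of y under H0): p = 0.069048.
Step 5: alpha = 0.1. reject H0.

tau_b = 0.6190 (C=17, D=4), p = 0.069048, reject H0.


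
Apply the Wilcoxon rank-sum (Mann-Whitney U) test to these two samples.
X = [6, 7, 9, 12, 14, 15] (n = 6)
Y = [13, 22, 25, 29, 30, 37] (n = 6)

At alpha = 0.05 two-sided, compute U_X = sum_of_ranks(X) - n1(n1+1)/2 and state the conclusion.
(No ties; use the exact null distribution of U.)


Step 1: Combine and sort all 12 observations; assign midranks.
sorted (value, group): (6,X), (7,X), (9,X), (12,X), (13,Y), (14,X), (15,X), (22,Y), (25,Y), (29,Y), (30,Y), (37,Y)
ranks: 6->1, 7->2, 9->3, 12->4, 13->5, 14->6, 15->7, 22->8, 25->9, 29->10, 30->11, 37->12
Step 2: Rank sum for X: R1 = 1 + 2 + 3 + 4 + 6 + 7 = 23.
Step 3: U_X = R1 - n1(n1+1)/2 = 23 - 6*7/2 = 23 - 21 = 2.
       U_Y = n1*n2 - U_X = 36 - 2 = 34.
Step 4: No ties, so the exact null distribution of U (based on enumerating the C(12,6) = 924 equally likely rank assignments) gives the two-sided p-value.
Step 5: p-value = 0.008658; compare to alpha = 0.05. reject H0.

U_X = 2, p = 0.008658, reject H0 at alpha = 0.05.


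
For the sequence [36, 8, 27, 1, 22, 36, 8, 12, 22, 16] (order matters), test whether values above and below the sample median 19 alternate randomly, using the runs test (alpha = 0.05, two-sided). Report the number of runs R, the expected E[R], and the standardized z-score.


Step 1: Compute median = 19; label A = above, B = below.
Labels in order: ABABAABBAB  (n_A = 5, n_B = 5)
Step 2: Count runs R = 8.
Step 3: Under H0 (random ordering), E[R] = 2*n_A*n_B/(n_A+n_B) + 1 = 2*5*5/10 + 1 = 6.0000.
        Var[R] = 2*n_A*n_B*(2*n_A*n_B - n_A - n_B) / ((n_A+n_B)^2 * (n_A+n_B-1)) = 2000/900 = 2.2222.
        SD[R] = 1.4907.
Step 4: Continuity-corrected z = (R - 0.5 - E[R]) / SD[R] = (8 - 0.5 - 6.0000) / 1.4907 = 1.0062.
Step 5: Two-sided p-value via normal approximation = 2*(1 - Phi(|z|)) = 0.314305.
Step 6: alpha = 0.05. fail to reject H0.

R = 8, z = 1.0062, p = 0.314305, fail to reject H0.
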